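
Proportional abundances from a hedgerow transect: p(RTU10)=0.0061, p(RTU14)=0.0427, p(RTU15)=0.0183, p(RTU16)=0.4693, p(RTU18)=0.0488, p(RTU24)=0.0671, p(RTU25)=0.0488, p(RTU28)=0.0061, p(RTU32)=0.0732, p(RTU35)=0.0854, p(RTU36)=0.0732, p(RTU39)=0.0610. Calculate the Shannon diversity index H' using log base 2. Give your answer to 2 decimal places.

2.69

Each pᵢ log₂ pᵢ term (working shown to 4 dp, full precision carried): 0.0061×(-7.3570)=-0.0449, 0.0427×(-4.5496)=-0.1943, 0.0183×(-5.7720)=-0.1056, 0.4693×(-1.0914)=-0.5122, 0.0488×(-4.3570)=-0.2126, 0.0671×(-3.8975)=-0.2615, 0.0488×(-4.3570)=-0.2126, 0.0061×(-7.3570)=-0.0449, 0.0732×(-3.7720)=-0.2761, 0.0854×(-3.5496)=-0.3031, 0.0732×(-3.7720)=-0.2761, 0.061×(-4.0350)=-0.2461.
Sum = -2.6901, so H' = 2.69.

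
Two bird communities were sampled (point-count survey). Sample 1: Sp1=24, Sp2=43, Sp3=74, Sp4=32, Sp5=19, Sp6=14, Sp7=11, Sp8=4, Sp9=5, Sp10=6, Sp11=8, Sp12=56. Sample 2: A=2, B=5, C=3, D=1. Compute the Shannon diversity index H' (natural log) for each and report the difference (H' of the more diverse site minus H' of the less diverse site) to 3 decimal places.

Sample 1: N=296, proportions 0.08108, 0.14527, 0.25, 0.10811, 0.06419, 0.0473, 0.03716, 0.01351, 0.01689, 0.02027, 0.02703, 0.18919, giving H' = 2.13267 (working shown to 5 dp, full precision carried).
Sample 2: N=11, proportions 0.18182, 0.45455, 0.27273, 0.09091, giving H' = 1.24068.
Difference = |2.13267 − 1.24068| = 0.89199, i.e. 0.892 to 3 decimal places.

0.892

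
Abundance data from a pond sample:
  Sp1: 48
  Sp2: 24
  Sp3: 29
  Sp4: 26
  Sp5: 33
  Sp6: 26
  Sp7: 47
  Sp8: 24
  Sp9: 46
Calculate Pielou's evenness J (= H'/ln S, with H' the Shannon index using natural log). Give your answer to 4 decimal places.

0.9814

Total N = 48+24+29+26+33+26+47+24+46 = 303, so the proportions are 0.158416, 0.079208, 0.09571, 0.085809, 0.108911, 0.085809, 0.155116, 0.079208, 0.151815 (working shown to 6 dp, full precision carried).
H' = −Σ pᵢ ln pᵢ = −((-0.291886) + (-0.200846) + (-0.224576) + (-0.210715) + (-0.241480) + (-0.210715) + (-0.289071) + (-0.200846) + (-0.286185)) = 2.156320.
With S = 9 species, ln S = 2.197225, so J = 2.156320/2.197225 = 0.981384, i.e. 0.9814 to 4 decimal places.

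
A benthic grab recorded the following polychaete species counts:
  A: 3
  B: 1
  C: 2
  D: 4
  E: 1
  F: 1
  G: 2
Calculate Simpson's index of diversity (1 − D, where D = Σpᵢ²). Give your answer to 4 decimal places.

Total N = 3+1+2+4+1+1+2 = 14, so the proportions are 0.214286, 0.071429, 0.142857, 0.285714, 0.071429, 0.071429, 0.142857 (working shown to 6 dp, full precision carried).
D = 0.214286² + 0.071429² + 0.142857² + 0.285714² + 0.071429² + 0.071429² + 0.142857² = 0.045918 + 0.005102 + 0.020408 + 0.081633 + 0.005102 + 0.005102 + 0.020408 = 0.183673.
So 1 − D = 0.816327, i.e. 0.8163 to 4 decimal places.

0.8163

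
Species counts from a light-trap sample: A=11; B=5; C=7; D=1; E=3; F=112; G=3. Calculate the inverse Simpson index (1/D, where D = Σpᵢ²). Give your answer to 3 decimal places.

Total N = 11+5+7+1+3+112+3 = 142, so the proportions are 0.0774648, 0.0352113, 0.0492958, 0.0070423, 0.0211268, 0.7887324, 0.0211268 (working shown to 7 dp, full precision carried).
D = 0.0774648² + 0.0352113² + 0.0492958² + 0.0070423² + 0.0211268² + 0.7887324² + 0.0211268² = 0.0060008 + 0.0012398 + 0.0024301 + 0.0000496 + 0.0004463 + 0.6220988 + 0.0004463 = 0.6327118.
So 1/D = 1.580499, i.e. 1.580 to 3 decimal places.

1.580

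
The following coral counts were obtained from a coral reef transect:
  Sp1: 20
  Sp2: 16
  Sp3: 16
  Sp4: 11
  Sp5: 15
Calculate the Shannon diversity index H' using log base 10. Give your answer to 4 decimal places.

Total N = 20+16+16+11+15 = 78, so the proportions are 0.25641, 0.205128, 0.205128, 0.141026, 0.192308 (working shown to 6 dp, full precision carried).
Each pᵢ log₁₀ pᵢ term: 0.25641×(-0.591065)=-0.151555, 0.205128×(-0.687975)=-0.141123, 0.205128×(-0.687975)=-0.141123, 0.141026×(-0.850702)=-0.119971, 0.192308×(-0.716003)=-0.137693.
Sum = -0.691465, so H' = 0.6915.

0.6915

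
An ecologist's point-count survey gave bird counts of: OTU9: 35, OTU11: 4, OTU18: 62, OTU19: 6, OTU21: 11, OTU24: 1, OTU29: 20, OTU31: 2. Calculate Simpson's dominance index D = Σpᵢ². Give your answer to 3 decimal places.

Total N = 35+4+62+6+11+1+20+2 = 141, so the proportions are 0.24823, 0.02837, 0.43972, 0.04255, 0.07801, 0.00709, 0.14184, 0.01418 (working shown to 5 dp, full precision carried).
D = 0.24823² + 0.02837² + 0.43972² + 0.04255² + 0.07801² + 0.00709² + 0.14184² + 0.01418² = 0.06162 + 0.00080 + 0.19335 + 0.00181 + 0.00609 + 0.00005 + 0.02012 + 0.00020 = 0.28404.
To 3 decimal places, D = 0.284.

0.284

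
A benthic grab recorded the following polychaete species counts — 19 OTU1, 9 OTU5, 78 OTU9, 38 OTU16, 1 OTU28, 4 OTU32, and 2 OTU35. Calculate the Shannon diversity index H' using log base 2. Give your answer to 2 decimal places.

1.88

Total N = 19+9+78+38+1+4+2 = 151, so the proportions are 0.1258, 0.0596, 0.5166, 0.2517, 0.0066, 0.0265, 0.0132 (working shown to 4 dp, full precision carried).
Each pᵢ log₂ pᵢ term: 0.1258×(-2.9905)=-0.3763, 0.0596×(-4.0685)=-0.2425, 0.5166×(-0.9530)=-0.4923, 0.2517×(-1.9905)=-0.5009, 0.0066×(-7.2384)=-0.0479, 0.0265×(-5.2384)=-0.1388, 0.0132×(-6.2384)=-0.0826.
Sum = -1.8813, so H' = 1.88.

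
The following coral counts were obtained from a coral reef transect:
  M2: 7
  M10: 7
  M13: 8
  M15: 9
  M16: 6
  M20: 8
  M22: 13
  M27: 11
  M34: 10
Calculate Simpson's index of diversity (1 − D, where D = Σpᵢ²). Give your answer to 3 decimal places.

Total N = 7+7+8+9+6+8+13+11+10 = 79, so the proportions are 0.08861, 0.08861, 0.10127, 0.11392, 0.07595, 0.10127, 0.16456, 0.13924, 0.12658 (working shown to 5 dp, full precision carried).
D = 0.08861² + 0.08861² + 0.10127² + 0.11392² + 0.07595² + 0.10127² + 0.16456² + 0.13924² + 0.12658² = 0.00785 + 0.00785 + 0.01025 + 0.01298 + 0.00577 + 0.01025 + 0.02708 + 0.01939 + 0.01602 = 0.11745.
So 1 − D = 0.88255, i.e. 0.883 to 3 decimal places.

0.883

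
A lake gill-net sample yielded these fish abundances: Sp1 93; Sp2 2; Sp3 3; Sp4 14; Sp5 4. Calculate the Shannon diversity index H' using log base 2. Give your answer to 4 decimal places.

1.0287

Total N = 93+2+3+14+4 = 116, so the proportions are 0.801724, 0.017241, 0.025862, 0.12069, 0.034483 (working shown to 6 dp, full precision carried).
Each pᵢ log₂ pᵢ term: 0.801724×(-0.318822)=-0.255607, 0.017241×(-5.857981)=-0.101000, 0.025862×(-5.273018)=-0.136371, 0.12069×(-3.050626)=-0.368179, 0.034483×(-4.857981)=-0.167517.
Sum = -1.028674, so H' = 1.0287.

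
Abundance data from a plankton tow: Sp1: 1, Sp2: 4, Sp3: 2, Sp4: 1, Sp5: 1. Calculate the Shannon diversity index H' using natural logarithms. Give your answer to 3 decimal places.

Total N = 1+4+2+1+1 = 9, so the proportions are 0.11111, 0.44444, 0.22222, 0.11111, 0.11111 (working shown to 5 dp, full precision carried).
Each pᵢ ln pᵢ term: 0.11111×(-2.19722)=-0.24414, 0.44444×(-0.81093)=-0.36041, 0.22222×(-1.50408)=-0.33424, 0.11111×(-2.19722)=-0.24414, 0.11111×(-2.19722)=-0.24414.
Sum = -1.42706, so H' = 1.427.

1.427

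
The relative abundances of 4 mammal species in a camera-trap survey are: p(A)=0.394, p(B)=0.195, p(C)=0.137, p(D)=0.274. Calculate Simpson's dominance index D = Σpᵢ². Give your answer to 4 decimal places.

D = 0.394² + 0.195² + 0.137² + 0.274² = 0.155236 + 0.038025 + 0.018769 + 0.075076 = 0.287106 (working shown to 6 dp, full precision carried).
To 4 decimal places, D = 0.2871.

0.2871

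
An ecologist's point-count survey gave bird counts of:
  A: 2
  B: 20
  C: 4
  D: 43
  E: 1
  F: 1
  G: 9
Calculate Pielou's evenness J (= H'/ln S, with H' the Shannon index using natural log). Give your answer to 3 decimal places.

0.657

Total N = 2+20+4+43+1+1+9 = 80, so the proportions are 0.025, 0.25, 0.05, 0.5375, 0.0125, 0.0125, 0.1125 (working shown to 5 dp, full precision carried).
H' = −Σ pᵢ ln pᵢ = −((-0.09222) + (-0.34657) + (-0.14979) + (-0.33369) + (-0.05478) + (-0.05478) + (-0.24579)) = 1.27762.
With S = 7 species, ln S = 1.94591, so J = 1.27762/1.94591 = 0.65657, i.e. 0.657 to 3 decimal places.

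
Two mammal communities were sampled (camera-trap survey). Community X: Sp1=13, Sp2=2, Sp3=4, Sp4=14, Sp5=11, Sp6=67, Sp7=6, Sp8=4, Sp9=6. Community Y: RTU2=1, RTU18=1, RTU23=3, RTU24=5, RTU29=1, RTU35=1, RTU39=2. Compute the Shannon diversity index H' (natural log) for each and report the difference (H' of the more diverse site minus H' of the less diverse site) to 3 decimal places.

Community X: N=127, proportions 0.10236, 0.01575, 0.0315, 0.11024, 0.08661, 0.52756, 0.04724, 0.0315, 0.04724, giving H' = 1.59726 (working shown to 5 dp, full precision carried).
Community Y: N=14, proportions 0.07143, 0.07143, 0.21429, 0.35714, 0.07143, 0.07143, 0.14286, giving H' = 1.72982.
Difference = |1.59726 − 1.72982| = 0.13256, i.e. 0.133 to 3 decimal places.

0.133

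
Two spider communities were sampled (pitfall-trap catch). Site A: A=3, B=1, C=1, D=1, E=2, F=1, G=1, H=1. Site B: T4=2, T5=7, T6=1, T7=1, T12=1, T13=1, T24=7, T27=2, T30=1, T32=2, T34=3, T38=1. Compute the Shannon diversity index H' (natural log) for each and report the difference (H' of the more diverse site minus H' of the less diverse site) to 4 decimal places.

0.1986

Site A: N=11, proportions 0.272727, 0.090909, 0.090909, 0.090909, 0.181818, 0.090909, 0.090909, 0.090909, giving H' = 1.972247 (working shown to 6 dp, full precision carried).
Site B: N=29, proportions 0.068966, 0.241379, 0.034483, 0.034483, 0.034483, 0.034483, 0.241379, 0.068966, 0.034483, 0.068966, 0.103448, 0.034483, giving H' = 2.170832.
Difference = |1.972247 − 2.170832| = 0.198585, i.e. 0.1986 to 4 decimal places.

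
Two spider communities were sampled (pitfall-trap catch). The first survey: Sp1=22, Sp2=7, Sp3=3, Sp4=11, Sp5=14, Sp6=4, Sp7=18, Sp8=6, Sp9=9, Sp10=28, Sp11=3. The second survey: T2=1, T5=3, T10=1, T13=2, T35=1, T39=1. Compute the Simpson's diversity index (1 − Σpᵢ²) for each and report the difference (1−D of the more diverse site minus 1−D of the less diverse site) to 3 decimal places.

0.075

The first survey: N=125, proportions 0.176, 0.056, 0.024, 0.088, 0.112, 0.032, 0.144, 0.048, 0.072, 0.224, 0.024, giving 1−D = 0.86502 (working shown to 5 dp, full precision carried).
The second survey: N=9, proportions 0.11111, 0.33333, 0.11111, 0.22222, 0.11111, 0.11111, giving 1−D = 0.79012.
Difference = |0.86502 − 0.79012| = 0.07490, i.e. 0.075 to 3 decimal places.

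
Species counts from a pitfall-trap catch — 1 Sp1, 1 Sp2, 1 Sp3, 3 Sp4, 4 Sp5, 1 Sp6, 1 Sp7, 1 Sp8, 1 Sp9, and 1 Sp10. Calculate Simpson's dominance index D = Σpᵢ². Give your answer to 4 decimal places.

Total N = 1+1+1+3+4+1+1+1+1+1 = 15, so the proportions are 0.066667, 0.066667, 0.066667, 0.2, 0.266667, 0.066667, 0.066667, 0.066667, 0.066667, 0.066667 (working shown to 6 dp, full precision carried).
D = 0.066667² + 0.066667² + 0.066667² + 0.2² + 0.266667² + 0.066667² + 0.066667² + 0.066667² + 0.066667² + 0.066667² = 0.004444 + 0.004444 + 0.004444 + 0.040000 + 0.071111 + 0.004444 + 0.004444 + 0.004444 + 0.004444 + 0.004444 = 0.146667.
To 4 decimal places, D = 0.1467.

0.1467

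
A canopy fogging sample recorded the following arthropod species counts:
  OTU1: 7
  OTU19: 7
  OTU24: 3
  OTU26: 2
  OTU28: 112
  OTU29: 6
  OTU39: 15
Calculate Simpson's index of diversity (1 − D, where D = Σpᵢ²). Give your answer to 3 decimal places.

Total N = 7+7+3+2+112+6+15 = 152, so the proportions are 0.04605, 0.04605, 0.01974, 0.01316, 0.73684, 0.03947, 0.09868 (working shown to 5 dp, full precision carried).
D = 0.04605² + 0.04605² + 0.01974² + 0.01316² + 0.73684² + 0.03947² + 0.09868² = 0.00212 + 0.00212 + 0.00039 + 0.00017 + 0.54294 + 0.00156 + 0.00974 = 0.55904.
So 1 − D = 0.44096, i.e. 0.441 to 3 decimal places.

0.441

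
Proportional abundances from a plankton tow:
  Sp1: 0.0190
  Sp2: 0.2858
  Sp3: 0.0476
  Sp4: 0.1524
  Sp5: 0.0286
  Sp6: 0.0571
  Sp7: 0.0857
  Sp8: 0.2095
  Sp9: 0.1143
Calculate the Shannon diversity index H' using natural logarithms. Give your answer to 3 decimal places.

Each pᵢ ln pᵢ term (working shown to 5 dp, full precision carried): 0.019×(-3.96332)=-0.07530, 0.2858×(-1.25246)=-0.35795, 0.0476×(-3.04492)=-0.14494, 0.1524×(-1.88125)=-0.28670, 0.0286×(-3.55435)=-0.10165, 0.0571×(-2.86295)=-0.16347, 0.0857×(-2.45690)=-0.21056, 0.2095×(-1.56303)=-0.32746, 0.1143×(-2.16893)=-0.24791.
Sum = -1.91595, so H' = 1.916.

1.916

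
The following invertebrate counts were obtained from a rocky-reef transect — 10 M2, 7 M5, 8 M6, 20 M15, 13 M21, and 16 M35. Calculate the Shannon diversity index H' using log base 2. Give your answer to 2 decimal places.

Total N = 10+7+8+20+13+16 = 74, so the proportions are 0.1351, 0.0946, 0.1081, 0.2703, 0.1757, 0.2162 (working shown to 4 dp, full precision carried).
Each pᵢ log₂ pᵢ term: 0.1351×(-2.8875)=-0.3902, 0.0946×(-3.4021)=-0.3218, 0.1081×(-3.2095)=-0.3470, 0.2703×(-1.8875)=-0.5101, 0.1757×(-2.5090)=-0.4408, 0.2162×(-2.2095)=-0.4777.
Sum = -2.4876, so H' = 2.49.

2.49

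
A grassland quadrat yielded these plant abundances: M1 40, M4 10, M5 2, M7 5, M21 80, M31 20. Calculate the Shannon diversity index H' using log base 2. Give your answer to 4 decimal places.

Total N = 40+10+2+5+80+20 = 157, so the proportions are 0.254777, 0.063694, 0.012739, 0.031847, 0.509554, 0.127389 (working shown to 6 dp, full precision carried).
Each pᵢ log₂ pᵢ term: 0.254777×(-1.972693)=-0.502597, 0.063694×(-3.972693)=-0.253038, 0.012739×(-6.294621)=-0.080186, 0.031847×(-4.972693)=-0.158366, 0.509554×(-0.972693)=-0.495640, 0.127389×(-2.972693)=-0.378687.
Sum = -1.868513, so H' = 1.8685.

1.8685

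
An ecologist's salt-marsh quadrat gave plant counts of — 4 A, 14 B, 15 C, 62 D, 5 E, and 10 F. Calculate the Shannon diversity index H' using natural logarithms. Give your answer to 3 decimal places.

1.336

Total N = 4+14+15+62+5+10 = 110, so the proportions are 0.03636, 0.12727, 0.13636, 0.56364, 0.04545, 0.09091 (working shown to 5 dp, full precision carried).
Each pᵢ ln pᵢ term: 0.03636×(-3.31419)=-0.12052, 0.12727×(-2.06142)=-0.26236, 0.13636×(-1.99243)=-0.27170, 0.56364×(-0.57335)=-0.32316, 0.04545×(-3.09104)=-0.14050, 0.09091×(-2.39790)=-0.21799.
Sum = -1.33622, so H' = 1.336.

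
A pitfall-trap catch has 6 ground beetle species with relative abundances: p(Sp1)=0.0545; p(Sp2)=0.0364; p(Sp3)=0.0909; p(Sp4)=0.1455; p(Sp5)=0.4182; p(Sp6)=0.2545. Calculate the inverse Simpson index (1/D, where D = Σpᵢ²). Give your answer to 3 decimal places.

D = 0.0545² + 0.0364² + 0.0909² + 0.1455² + 0.4182² + 0.2545² = 0.0029702 + 0.0013250 + 0.0082628 + 0.0211702 + 0.1748912 + 0.0647703 = 0.2733898 (working shown to 7 dp, full precision carried).
So 1/D = 3.65778, i.e. 3.658 to 3 decimal places.

3.658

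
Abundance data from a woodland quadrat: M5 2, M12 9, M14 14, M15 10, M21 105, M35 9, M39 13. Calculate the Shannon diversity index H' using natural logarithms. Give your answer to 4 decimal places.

1.2424

Total N = 2+9+14+10+105+9+13 = 162, so the proportions are 0.012346, 0.055556, 0.08642, 0.061728, 0.648148, 0.055556, 0.080247 (working shown to 6 dp, full precision carried).
Each pᵢ ln pᵢ term: 0.012346×(-4.394449)=-0.054252, 0.055556×(-2.890372)=-0.160576, 0.08642×(-2.448539)=-0.211602, 0.061728×(-2.785011)=-0.171914, 0.648148×(-0.433636)=-0.281060, 0.055556×(-2.890372)=-0.160576, 0.080247×(-2.522647)=-0.202435.
Sum = -1.242416, so H' = 1.2424.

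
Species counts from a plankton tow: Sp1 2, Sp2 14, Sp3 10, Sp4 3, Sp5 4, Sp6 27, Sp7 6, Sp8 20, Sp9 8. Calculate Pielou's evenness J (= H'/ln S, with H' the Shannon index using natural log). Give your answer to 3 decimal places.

0.874

Total N = 2+14+10+3+4+27+6+20+8 = 94, so the proportions are 0.02128, 0.14894, 0.10638, 0.03191, 0.04255, 0.28723, 0.06383, 0.21277, 0.08511 (working shown to 5 dp, full precision carried).
H' = −Σ pᵢ ln pᵢ = −((-0.08192) + (-0.28361) + (-0.23837) + (-0.10994) + (-0.13434) + (-0.35831) + (-0.17563) + (-0.32927) + (-0.20969)) = 1.92108.
With S = 9 species, ln S = 2.19722, so J = 1.92108/2.19722 = 0.87432, i.e. 0.874 to 3 decimal places.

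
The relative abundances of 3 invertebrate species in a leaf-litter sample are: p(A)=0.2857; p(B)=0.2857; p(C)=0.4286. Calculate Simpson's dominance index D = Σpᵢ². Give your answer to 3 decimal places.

D = 0.2857² + 0.2857² + 0.4286² = 0.08162 + 0.08162 + 0.18370 = 0.34695 (working shown to 5 dp, full precision carried).
To 3 decimal places, D = 0.347.

0.347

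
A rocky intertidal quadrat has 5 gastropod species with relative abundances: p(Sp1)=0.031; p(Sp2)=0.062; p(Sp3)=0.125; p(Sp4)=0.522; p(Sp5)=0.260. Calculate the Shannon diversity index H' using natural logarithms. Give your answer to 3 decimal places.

1.230

Each pᵢ ln pᵢ term (working shown to 5 dp, full precision carried): 0.031×(-3.47377)=-0.10769, 0.062×(-2.78062)=-0.17240, 0.125×(-2.07944)=-0.25993, 0.522×(-0.65009)=-0.33935, 0.26×(-1.34707)=-0.35024.
Sum = -1.22960, so H' = 1.230.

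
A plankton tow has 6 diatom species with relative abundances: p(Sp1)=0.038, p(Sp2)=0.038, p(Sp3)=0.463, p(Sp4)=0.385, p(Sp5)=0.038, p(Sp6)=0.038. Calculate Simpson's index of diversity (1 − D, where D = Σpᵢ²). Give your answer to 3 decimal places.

0.632

D = 0.038² + 0.038² + 0.463² + 0.385² + 0.038² + 0.038² = 0.00144 + 0.00144 + 0.21437 + 0.14822 + 0.00144 + 0.00144 = 0.36837 (working shown to 5 dp, full precision carried).
So 1 − D = 0.63163, i.e. 0.632 to 3 decimal places.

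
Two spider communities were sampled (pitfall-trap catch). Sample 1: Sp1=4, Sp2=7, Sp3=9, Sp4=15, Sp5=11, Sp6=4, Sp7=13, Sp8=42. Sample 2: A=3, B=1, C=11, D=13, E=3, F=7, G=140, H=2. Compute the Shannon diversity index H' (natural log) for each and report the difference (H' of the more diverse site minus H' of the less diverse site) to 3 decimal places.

0.882

Sample 1: N=105, proportions 0.0380952381, 0.0666666667, 0.0857142857, 0.1428571429, 0.1047619048, 0.0380952381, 0.1238095238, 0.4, giving H' = 1.7795716477 (working shown to 10 dp, full precision carried).
Sample 2: N=180, proportions 0.0166666667, 0.0055555556, 0.0611111111, 0.0722222222, 0.0166666667, 0.0388888889, 0.7777777778, 0.0111111111, giving H' = 0.8976764734.
Difference = |1.7795716477 − 0.8976764734| = 0.8818951743, i.e. 0.882 to 3 decimal places.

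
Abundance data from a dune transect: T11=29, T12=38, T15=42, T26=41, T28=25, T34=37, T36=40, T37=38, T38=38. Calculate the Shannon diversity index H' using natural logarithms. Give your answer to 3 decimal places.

2.186

Total N = 29+38+42+41+25+37+40+38+38 = 328, so the proportions are 0.08841, 0.11585, 0.12805, 0.125, 0.07622, 0.1128, 0.12195, 0.11585, 0.11585 (working shown to 5 dp, full precision carried).
Each pᵢ ln pᵢ term: 0.08841×(-2.42572)=-0.21447, 0.11585×(-2.15543)=-0.24971, 0.12805×(-2.05534)=-0.26318, 0.125×(-2.07944)=-0.25993, 0.07622×(-2.57414)=-0.19620, 0.1128×(-2.18210)=-0.24615, 0.12195×(-2.10413)=-0.25660, 0.11585×(-2.15543)=-0.24971, 0.11585×(-2.15543)=-0.24971.
Sum = -2.18568, so H' = 2.186.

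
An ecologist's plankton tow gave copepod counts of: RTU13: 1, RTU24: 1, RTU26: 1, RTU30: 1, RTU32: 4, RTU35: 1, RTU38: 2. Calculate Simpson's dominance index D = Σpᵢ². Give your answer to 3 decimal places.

Total N = 1+1+1+1+4+1+2 = 11, so the proportions are 0.09091, 0.09091, 0.09091, 0.09091, 0.36364, 0.09091, 0.18182 (working shown to 5 dp, full precision carried).
D = 0.09091² + 0.09091² + 0.09091² + 0.09091² + 0.36364² + 0.09091² + 0.18182² = 0.00826 + 0.00826 + 0.00826 + 0.00826 + 0.13223 + 0.00826 + 0.03306 = 0.20661.
To 3 decimal places, D = 0.207.

0.207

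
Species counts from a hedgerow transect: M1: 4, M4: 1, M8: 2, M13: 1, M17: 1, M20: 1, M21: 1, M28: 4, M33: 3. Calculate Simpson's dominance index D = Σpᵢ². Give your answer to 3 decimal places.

0.154

Total N = 4+1+2+1+1+1+1+4+3 = 18, so the proportions are 0.22222, 0.05556, 0.11111, 0.05556, 0.05556, 0.05556, 0.05556, 0.22222, 0.16667 (working shown to 5 dp, full precision carried).
D = 0.22222² + 0.05556² + 0.11111² + 0.05556² + 0.05556² + 0.05556² + 0.05556² + 0.22222² + 0.16667² = 0.04938 + 0.00309 + 0.01235 + 0.00309 + 0.00309 + 0.00309 + 0.00309 + 0.04938 + 0.02778 = 0.15432.
To 3 decimal places, D = 0.154.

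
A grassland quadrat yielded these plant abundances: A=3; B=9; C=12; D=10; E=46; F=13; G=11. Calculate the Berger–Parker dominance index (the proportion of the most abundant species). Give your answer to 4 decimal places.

Total N = 3+9+12+10+46+13+11 = 104, so the proportions are 0.028846, 0.086538, 0.115385, 0.096154, 0.442308, 0.125, 0.105769 (working shown to 6 dp, full precision carried).
The largest proportion is 0.442308, i.e. d = 0.4423 to 4 decimal places.

0.4423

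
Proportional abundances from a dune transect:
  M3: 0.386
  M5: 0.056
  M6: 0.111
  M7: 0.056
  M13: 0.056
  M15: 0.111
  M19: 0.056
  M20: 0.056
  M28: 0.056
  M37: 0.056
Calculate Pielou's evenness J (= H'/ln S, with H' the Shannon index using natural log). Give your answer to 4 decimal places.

H' = −Σ pᵢ ln pᵢ = −((-0.367440) + (-0.161415) + (-0.244003) + (-0.161415) + (-0.161415) + (-0.244003) + (-0.161415) + (-0.161415) + (-0.161415) + (-0.161415)) = 1.985348 (working shown to 6 dp, full precision carried).
With S = 10 species, ln S = 2.302585, so J = 1.985348/2.302585 = 0.862226, i.e. 0.8622 to 4 decimal places.

0.8622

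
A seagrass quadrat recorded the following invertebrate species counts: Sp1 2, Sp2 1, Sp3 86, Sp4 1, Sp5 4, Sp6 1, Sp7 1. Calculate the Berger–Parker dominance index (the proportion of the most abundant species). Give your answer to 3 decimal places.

Total N = 2+1+86+1+4+1+1 = 96, so the proportions are 0.02083, 0.01042, 0.89583, 0.01042, 0.04167, 0.01042, 0.01042 (working shown to 5 dp, full precision carried).
The largest proportion is 0.89583, i.e. d = 0.896 to 3 decimal places.

0.896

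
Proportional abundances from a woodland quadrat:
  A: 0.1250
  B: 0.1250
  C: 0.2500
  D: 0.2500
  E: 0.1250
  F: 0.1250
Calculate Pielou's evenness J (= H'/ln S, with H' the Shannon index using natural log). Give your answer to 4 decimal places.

H' = −Σ pᵢ ln pᵢ = −((-0.259930) + (-0.259930) + (-0.346574) + (-0.346574) + (-0.259930) + (-0.259930)) = 1.732868 (working shown to 6 dp, full precision carried).
With S = 6 species, ln S = 1.791759, so J = 1.732868/1.791759 = 0.967132, i.e. 0.9671 to 4 decimal places.

0.9671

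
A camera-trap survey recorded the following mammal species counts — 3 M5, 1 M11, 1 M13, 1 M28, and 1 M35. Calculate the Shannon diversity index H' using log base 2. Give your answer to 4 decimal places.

2.1281

Total N = 3+1+1+1+1 = 7, so the proportions are 0.428571, 0.142857, 0.142857, 0.142857, 0.142857 (working shown to 6 dp, full precision carried).
Each pᵢ log₂ pᵢ term: 0.428571×(-1.222392)=-0.523882, 0.142857×(-2.807355)=-0.401051, 0.142857×(-2.807355)=-0.401051, 0.142857×(-2.807355)=-0.401051, 0.142857×(-2.807355)=-0.401051.
Sum = -2.128085, so H' = 2.1281.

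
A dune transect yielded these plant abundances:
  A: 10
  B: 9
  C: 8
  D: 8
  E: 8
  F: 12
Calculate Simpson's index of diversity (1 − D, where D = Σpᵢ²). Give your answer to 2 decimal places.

Total N = 10+9+8+8+8+12 = 55, so the proportions are 0.1818, 0.1636, 0.1455, 0.1455, 0.1455, 0.2182 (working shown to 4 dp, full precision carried).
D = 0.1818² + 0.1636² + 0.1455² + 0.1455² + 0.1455² + 0.2182² = 0.0331 + 0.0268 + 0.0212 + 0.0212 + 0.0212 + 0.0476 = 0.1709.
So 1 − D = 0.8291, i.e. 0.83 to 2 decimal places.

0.83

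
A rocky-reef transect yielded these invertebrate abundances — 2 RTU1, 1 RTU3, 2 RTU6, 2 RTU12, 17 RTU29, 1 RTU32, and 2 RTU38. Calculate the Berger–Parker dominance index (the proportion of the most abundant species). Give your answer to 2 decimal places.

0.63

Total N = 2+1+2+2+17+1+2 = 27, so the proportions are 0.0741, 0.037, 0.0741, 0.0741, 0.6296, 0.037, 0.0741 (working shown to 4 dp, full precision carried).
The largest proportion is 0.6296, i.e. d = 0.63 to 2 decimal places.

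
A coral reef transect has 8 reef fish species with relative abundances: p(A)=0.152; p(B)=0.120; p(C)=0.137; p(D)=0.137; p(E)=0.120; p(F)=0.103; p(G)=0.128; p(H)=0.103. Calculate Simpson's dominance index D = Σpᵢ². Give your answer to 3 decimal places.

0.127

D = 0.152² + 0.12² + 0.137² + 0.137² + 0.12² + 0.103² + 0.128² + 0.103² = 0.02310 + 0.01440 + 0.01877 + 0.01877 + 0.01440 + 0.01061 + 0.01638 + 0.01061 = 0.12704 (working shown to 5 dp, full precision carried).
To 3 decimal places, D = 0.127.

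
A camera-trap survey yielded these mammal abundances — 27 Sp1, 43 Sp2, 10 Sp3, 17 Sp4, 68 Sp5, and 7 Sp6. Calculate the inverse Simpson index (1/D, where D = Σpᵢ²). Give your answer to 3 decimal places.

3.872

Total N = 27+43+10+17+68+7 = 172, so the proportions are 0.1569767, 0.25, 0.0581395, 0.0988372, 0.3953488, 0.0406977 (working shown to 7 dp, full precision carried).
D = 0.1569767² + 0.25² + 0.0581395² + 0.0988372² + 0.3953488² + 0.0406977² = 0.0246417 + 0.0625000 + 0.0033802 + 0.0097688 + 0.1563007 + 0.0016563 = 0.2582477.
So 1/D = 3.87225, i.e. 3.872 to 3 decimal places.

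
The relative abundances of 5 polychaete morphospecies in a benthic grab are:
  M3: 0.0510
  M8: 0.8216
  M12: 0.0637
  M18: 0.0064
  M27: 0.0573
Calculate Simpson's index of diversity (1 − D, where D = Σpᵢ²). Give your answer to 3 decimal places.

D = 0.051² + 0.8216² + 0.0637² + 0.0064² + 0.0573² = 0.00260 + 0.67503 + 0.00406 + 0.00004 + 0.00328 = 0.68501 (working shown to 5 dp, full precision carried).
So 1 − D = 0.31499, i.e. 0.315 to 3 decimal places.

0.315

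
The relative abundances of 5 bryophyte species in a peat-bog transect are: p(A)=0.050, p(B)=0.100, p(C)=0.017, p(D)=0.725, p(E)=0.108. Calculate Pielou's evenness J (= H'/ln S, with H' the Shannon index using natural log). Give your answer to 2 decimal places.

H' = −Σ pᵢ ln pᵢ = −((-0.1498) + (-0.2303) + (-0.0693) + (-0.2331) + (-0.2404)) = 0.9228 (working shown to 4 dp, full precision carried).
With S = 5 species, ln S = 1.6094, so J = 0.9228/1.6094 = 0.5734, i.e. 0.57 to 2 decimal places.

0.57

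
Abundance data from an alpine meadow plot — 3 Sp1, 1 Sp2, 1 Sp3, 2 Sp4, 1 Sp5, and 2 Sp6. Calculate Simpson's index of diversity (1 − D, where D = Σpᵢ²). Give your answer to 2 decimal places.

Total N = 3+1+1+2+1+2 = 10, so the proportions are 0.3, 0.1, 0.1, 0.2, 0.1, 0.2 (working shown to 4 dp, full precision carried).
D = 0.3² + 0.1² + 0.1² + 0.2² + 0.1² + 0.2² = 0.0900 + 0.0100 + 0.0100 + 0.0400 + 0.0100 + 0.0400 = 0.2000.
So 1 − D = 0.8000, i.e. 0.80 to 2 decimal places.

0.80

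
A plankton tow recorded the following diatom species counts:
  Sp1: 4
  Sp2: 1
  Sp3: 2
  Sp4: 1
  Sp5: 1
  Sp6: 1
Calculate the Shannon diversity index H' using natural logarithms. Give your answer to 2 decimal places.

Total N = 4+1+2+1+1+1 = 10, so the proportions are 0.4, 0.1, 0.2, 0.1, 0.1, 0.1 (working shown to 4 dp, full precision carried).
Each pᵢ ln pᵢ term: 0.4×(-0.9163)=-0.3665, 0.1×(-2.3026)=-0.2303, 0.2×(-1.6094)=-0.3219, 0.1×(-2.3026)=-0.2303, 0.1×(-2.3026)=-0.2303, 0.1×(-2.3026)=-0.2303.
Sum = -1.6094, so H' = 1.61.

1.61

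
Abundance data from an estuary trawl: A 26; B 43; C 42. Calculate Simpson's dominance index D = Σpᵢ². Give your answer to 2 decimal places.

0.35

Total N = 26+43+42 = 111, so the proportions are 0.2342, 0.3874, 0.3784 (working shown to 4 dp, full precision carried).
D = 0.2342² + 0.3874² + 0.3784² = 0.0549 + 0.1501 + 0.1432 = 0.3481.
To 2 decimal places, D = 0.35.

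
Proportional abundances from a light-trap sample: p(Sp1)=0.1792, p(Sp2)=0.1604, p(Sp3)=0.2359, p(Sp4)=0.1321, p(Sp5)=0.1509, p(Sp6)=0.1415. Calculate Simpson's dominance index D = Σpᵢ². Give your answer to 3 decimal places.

D = 0.1792² + 0.1604² + 0.2359² + 0.1321² + 0.1509² + 0.1415² = 0.03211 + 0.02573 + 0.05565 + 0.01745 + 0.02277 + 0.02002 = 0.17373 (working shown to 5 dp, full precision carried).
To 3 decimal places, D = 0.174.

0.174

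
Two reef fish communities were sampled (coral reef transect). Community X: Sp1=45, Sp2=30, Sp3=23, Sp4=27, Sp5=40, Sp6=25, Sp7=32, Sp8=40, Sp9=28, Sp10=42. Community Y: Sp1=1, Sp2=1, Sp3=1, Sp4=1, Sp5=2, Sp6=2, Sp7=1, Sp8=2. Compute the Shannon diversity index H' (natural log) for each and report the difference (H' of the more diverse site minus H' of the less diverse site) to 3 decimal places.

Community X: N=332, proportions 0.135542, 0.090361, 0.069277, 0.081325, 0.120482, 0.075301, 0.096386, 0.120482, 0.084337, 0.126506, giving H' = 2.277396 (working shown to 6 dp, full precision carried).
Community Y: N=11, proportions 0.090909, 0.090909, 0.090909, 0.090909, 0.181818, 0.181818, 0.090909, 0.181818, giving H' = 2.019815.
Difference = |2.277396 − 2.019815| = 0.257581, i.e. 0.258 to 3 decimal places.

0.258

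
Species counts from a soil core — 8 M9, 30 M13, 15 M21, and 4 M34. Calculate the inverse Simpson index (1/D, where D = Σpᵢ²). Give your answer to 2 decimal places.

Total N = 8+30+15+4 = 57, so the proportions are 0.14035, 0.52632, 0.26316, 0.07018 (working shown to 5 dp, full precision carried).
D = 0.14035² + 0.52632² + 0.26316² + 0.07018² = 0.01970 + 0.27701 + 0.06925 + 0.00492 = 0.37088.
So 1/D = 2.6963, i.e. 2.70 to 2 decimal places.

2.70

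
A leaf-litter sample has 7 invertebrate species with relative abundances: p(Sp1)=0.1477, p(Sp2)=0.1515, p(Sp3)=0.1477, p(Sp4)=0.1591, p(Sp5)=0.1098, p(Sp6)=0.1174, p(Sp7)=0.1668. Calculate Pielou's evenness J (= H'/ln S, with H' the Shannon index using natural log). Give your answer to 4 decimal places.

H' = −Σ pᵢ ln pᵢ = −((-0.282487) + (-0.285906) + (-0.282487) + (-0.292461) + (-0.242559) + (-0.251491) + (-0.298732)) = 1.936122 (working shown to 6 dp, full precision carried).
With S = 7 species, ln S = 1.945910, so J = 1.936122/1.945910 = 0.994970, i.e. 0.9950 to 4 decimal places.

0.9950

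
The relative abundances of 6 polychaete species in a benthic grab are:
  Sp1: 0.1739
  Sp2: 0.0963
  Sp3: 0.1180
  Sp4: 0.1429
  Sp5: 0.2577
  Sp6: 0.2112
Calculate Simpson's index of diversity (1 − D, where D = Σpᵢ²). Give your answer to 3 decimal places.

0.815

D = 0.1739² + 0.0963² + 0.118² + 0.1429² + 0.2577² + 0.2112² = 0.03024 + 0.00927 + 0.01392 + 0.02042 + 0.06641 + 0.04461 = 0.18487 (working shown to 5 dp, full precision carried).
So 1 − D = 0.81513, i.e. 0.815 to 3 decimal places.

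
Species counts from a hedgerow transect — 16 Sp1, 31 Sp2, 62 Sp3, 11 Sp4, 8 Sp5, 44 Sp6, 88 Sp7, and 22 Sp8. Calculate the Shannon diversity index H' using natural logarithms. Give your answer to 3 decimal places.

1.818

Total N = 16+31+62+11+8+44+88+22 = 282, so the proportions are 0.05674, 0.10993, 0.21986, 0.03901, 0.02837, 0.15603, 0.31206, 0.07801 (working shown to 5 dp, full precision carried).
Each pᵢ ln pᵢ term: 0.05674×(-2.86932)=-0.16280, 0.10993×(-2.20792)=-0.24271, 0.21986×(-1.51477)=-0.33304, 0.03901×(-3.24401)=-0.12654, 0.02837×(-3.56247)=-0.10106, 0.15603×(-1.85772)=-0.28986, 0.31206×(-1.16457)=-0.36341, 0.07801×(-2.55086)=-0.19900.
Sum = -1.81842, so H' = 1.818.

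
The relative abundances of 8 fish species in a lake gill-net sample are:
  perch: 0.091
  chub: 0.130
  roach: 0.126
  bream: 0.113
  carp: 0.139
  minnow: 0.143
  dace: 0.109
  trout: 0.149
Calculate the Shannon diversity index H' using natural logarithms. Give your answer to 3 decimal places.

Each pᵢ ln pᵢ term (working shown to 5 dp, full precision carried): 0.091×(-2.39690)=-0.21812, 0.13×(-2.04022)=-0.26523, 0.126×(-2.07147)=-0.26101, 0.113×(-2.18037)=-0.24638, 0.139×(-1.97328)=-0.27429, 0.143×(-1.94491)=-0.27812, 0.109×(-2.21641)=-0.24159, 0.149×(-1.90381)=-0.28367.
Sum = -2.06840, so H' = 2.068.

2.068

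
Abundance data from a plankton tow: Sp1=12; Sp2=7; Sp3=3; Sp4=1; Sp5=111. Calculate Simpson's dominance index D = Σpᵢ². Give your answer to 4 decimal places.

Total N = 12+7+3+1+111 = 134, so the proportions are 0.089552, 0.052239, 0.022388, 0.007463, 0.828358 (working shown to 6 dp, full precision carried).
D = 0.089552² + 0.052239² + 0.022388² + 0.007463² + 0.828358² = 0.008020 + 0.002729 + 0.000501 + 0.000056 + 0.686177 = 0.697483.
To 4 decimal places, D = 0.6975.

0.6975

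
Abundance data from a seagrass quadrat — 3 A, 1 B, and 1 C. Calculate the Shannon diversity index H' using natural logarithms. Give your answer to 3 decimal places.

0.950

Total N = 3+1+1 = 5, so the proportions are 0.6, 0.2, 0.2 (working shown to 5 dp, full precision carried).
Each pᵢ ln pᵢ term: 0.6×(-0.51083)=-0.30650, 0.2×(-1.60944)=-0.32189, 0.2×(-1.60944)=-0.32189.
Sum = -0.95027, so H' = 0.950.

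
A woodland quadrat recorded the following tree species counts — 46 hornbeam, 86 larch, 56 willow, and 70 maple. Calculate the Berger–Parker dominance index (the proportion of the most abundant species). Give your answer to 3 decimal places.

Total N = 46+86+56+70 = 258, so the proportions are 0.17829, 0.33333, 0.21705, 0.27132 (working shown to 5 dp, full precision carried).
The largest proportion is 0.33333, i.e. d = 0.333 to 3 decimal places.

0.333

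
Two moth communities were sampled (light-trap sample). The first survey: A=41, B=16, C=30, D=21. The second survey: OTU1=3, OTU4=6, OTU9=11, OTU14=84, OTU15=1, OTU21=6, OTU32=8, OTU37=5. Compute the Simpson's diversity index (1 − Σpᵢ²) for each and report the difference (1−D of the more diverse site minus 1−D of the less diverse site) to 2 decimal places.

The first survey: N=108, proportions 0.3796, 0.1481, 0.2778, 0.1944, giving 1−D = 0.7190 (working shown to 4 dp, full precision carried).
The second survey: N=124, proportions 0.0242, 0.0484, 0.0887, 0.6774, 0.0081, 0.0484, 0.0645, 0.0403, giving 1−D = 0.5221.
Difference = |0.7190 − 0.5221| = 0.1969, i.e. 0.20 to 2 decimal places.

0.20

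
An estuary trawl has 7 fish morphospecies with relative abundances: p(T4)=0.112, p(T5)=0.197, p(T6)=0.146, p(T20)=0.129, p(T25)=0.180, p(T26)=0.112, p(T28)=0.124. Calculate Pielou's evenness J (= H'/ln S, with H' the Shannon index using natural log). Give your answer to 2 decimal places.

H' = −Σ pᵢ ln pᵢ = −((-0.2452) + (-0.3200) + (-0.2809) + (-0.2642) + (-0.3087) + (-0.2452) + (-0.2588)) = 1.9231 (working shown to 4 dp, full precision carried).
With S = 7 species, ln S = 1.9459, so J = 1.9231/1.9459 = 0.9883, i.e. 0.99 to 2 decimal places.

0.99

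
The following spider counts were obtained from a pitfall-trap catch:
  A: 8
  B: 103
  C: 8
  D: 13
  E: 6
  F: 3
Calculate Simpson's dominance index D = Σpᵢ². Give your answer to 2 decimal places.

0.55

Total N = 8+103+8+13+6+3 = 141, so the proportions are 0.0567, 0.7305, 0.0567, 0.0922, 0.0426, 0.0213 (working shown to 4 dp, full precision carried).
D = 0.0567² + 0.7305² + 0.0567² + 0.0922² + 0.0426² + 0.0213² = 0.0032 + 0.5336 + 0.0032 + 0.0085 + 0.0018 + 0.0005 = 0.5508.
To 2 decimal places, D = 0.55.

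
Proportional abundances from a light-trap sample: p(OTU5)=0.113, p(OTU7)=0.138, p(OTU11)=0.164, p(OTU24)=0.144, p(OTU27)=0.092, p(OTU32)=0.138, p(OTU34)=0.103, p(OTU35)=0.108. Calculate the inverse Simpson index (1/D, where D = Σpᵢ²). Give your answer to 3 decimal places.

7.738

D = 0.113² + 0.138² + 0.164² + 0.144² + 0.092² + 0.138² + 0.103² + 0.108² = 0.0127690 + 0.0190440 + 0.0268960 + 0.0207360 + 0.0084640 + 0.0190440 + 0.0106090 + 0.0116640 = 0.1292260 (working shown to 7 dp, full precision carried).
So 1/D = 7.73838, i.e. 7.738 to 3 decimal places.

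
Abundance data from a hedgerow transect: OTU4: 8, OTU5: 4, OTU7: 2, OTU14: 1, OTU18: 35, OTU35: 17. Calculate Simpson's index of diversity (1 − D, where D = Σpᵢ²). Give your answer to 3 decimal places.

Total N = 8+4+2+1+35+17 = 67, so the proportions are 0.1194, 0.0597, 0.02985, 0.01493, 0.52239, 0.25373 (working shown to 5 dp, full precision carried).
D = 0.1194² + 0.0597² + 0.02985² + 0.01493² + 0.52239² + 0.25373² = 0.01426 + 0.00356 + 0.00089 + 0.00022 + 0.27289 + 0.06438 = 0.35620.
So 1 − D = 0.64380, i.e. 0.644 to 3 decimal places.

0.644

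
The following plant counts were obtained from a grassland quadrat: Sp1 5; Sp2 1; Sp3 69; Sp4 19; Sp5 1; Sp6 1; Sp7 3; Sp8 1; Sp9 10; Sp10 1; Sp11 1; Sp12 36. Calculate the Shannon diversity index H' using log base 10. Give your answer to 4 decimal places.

Total N = 5+1+69+19+1+1+3+1+10+1+1+36 = 148, so the proportions are 0.033784, 0.006757, 0.466216, 0.128378, 0.006757, 0.006757, 0.02027, 0.006757, 0.067568, 0.006757, 0.006757, 0.243243 (working shown to 6 dp, full precision carried).
Each pᵢ log₁₀ pᵢ term: 0.033784×(-1.471292)=-0.049706, 0.006757×(-2.170262)=-0.014664, 0.466216×(-0.331413)=-0.154510, 0.128378×(-0.891508)=-0.114450, 0.006757×(-2.170262)=-0.014664, 0.006757×(-2.170262)=-0.014664, 0.02027×(-1.693140)=-0.034320, 0.006757×(-2.170262)=-0.014664, 0.067568×(-1.170262)=-0.079072, 0.006757×(-2.170262)=-0.014664, 0.006757×(-2.170262)=-0.014664, 0.243243×(-0.613959)=-0.149341.
Sum = -0.669383, so H' = 0.6694.

0.6694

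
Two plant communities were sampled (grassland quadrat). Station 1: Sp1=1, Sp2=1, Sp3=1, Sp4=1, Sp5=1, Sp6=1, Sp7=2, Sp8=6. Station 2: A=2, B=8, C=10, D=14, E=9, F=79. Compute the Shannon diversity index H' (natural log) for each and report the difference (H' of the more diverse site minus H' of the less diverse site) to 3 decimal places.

Station 1: N=14, proportions 0.07143, 0.07143, 0.07143, 0.07143, 0.07143, 0.07143, 0.14286, 0.42857, giving H' = 1.77214 (working shown to 5 dp, full precision carried).
Station 2: N=122, proportions 0.01639, 0.06557, 0.08197, 0.11475, 0.07377, 0.64754, giving H' = 1.17324.
Difference = |1.77214 − 1.17324| = 0.59890, i.e. 0.599 to 3 decimal places.

0.599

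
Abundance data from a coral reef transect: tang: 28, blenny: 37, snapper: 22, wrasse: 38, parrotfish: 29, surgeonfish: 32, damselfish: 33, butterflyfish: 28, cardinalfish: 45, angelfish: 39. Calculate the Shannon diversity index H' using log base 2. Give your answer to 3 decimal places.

Total N = 28+37+22+38+29+32+33+28+45+39 = 331, so the proportions are 0.08459, 0.11178, 0.06647, 0.1148, 0.08761, 0.09668, 0.0997, 0.08459, 0.13595, 0.11782 (working shown to 5 dp, full precision carried).
Each pᵢ log₂ pᵢ term: 0.08459×(-3.56333)=-0.30143, 0.11178×(-3.16123)=-0.35337, 0.06647×(-3.91126)=-0.25996, 0.1148×(-3.12276)=-0.35850, 0.08761×(-3.51271)=-0.30776, 0.09668×(-3.37069)=-0.32587, 0.0997×(-3.32629)=-0.33162, 0.08459×(-3.56333)=-0.30143, 0.13595×(-2.87883)=-0.39138, 0.11782×(-3.08529)=-0.36352.
Sum = -3.29485, so H' = 3.295.

3.295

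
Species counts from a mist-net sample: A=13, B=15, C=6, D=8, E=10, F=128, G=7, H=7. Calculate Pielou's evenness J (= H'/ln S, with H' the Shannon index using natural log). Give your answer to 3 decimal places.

0.618

Total N = 13+15+6+8+10+128+7+7 = 194, so the proportions are 0.06701, 0.07732, 0.03093, 0.04124, 0.05155, 0.65979, 0.03608, 0.03608 (working shown to 5 dp, full precision carried).
H' = −Σ pᵢ ln pᵢ = −((-0.18112) + (-0.19792) + (-0.10751) + (-0.13148) + (-0.15285) + (-0.27436) + (-0.11986) + (-0.11986)) = 1.28497.
With S = 8 species, ln S = 2.07944, so J = 1.28497/2.07944 = 0.61794, i.e. 0.618 to 3 decimal places.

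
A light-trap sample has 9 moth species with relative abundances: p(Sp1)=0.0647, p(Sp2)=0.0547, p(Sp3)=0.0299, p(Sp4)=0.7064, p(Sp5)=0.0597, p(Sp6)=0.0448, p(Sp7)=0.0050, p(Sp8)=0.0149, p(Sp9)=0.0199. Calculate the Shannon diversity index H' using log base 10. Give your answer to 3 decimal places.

Each pᵢ log₁₀ pᵢ term (working shown to 5 dp, full precision carried): 0.0647×(-1.18910)=-0.07693, 0.0547×(-1.26201)=-0.06903, 0.0299×(-1.52433)=-0.04558, 0.7064×(-0.15095)=-0.10663, 0.0597×(-1.22403)=-0.07307, 0.0448×(-1.34872)=-0.06042, 0.005×(-2.30103)=-0.01151, 0.0149×(-1.82681)=-0.02722, 0.0199×(-1.70115)=-0.03385.
Sum = -0.50425, so H' = 0.504.

0.504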